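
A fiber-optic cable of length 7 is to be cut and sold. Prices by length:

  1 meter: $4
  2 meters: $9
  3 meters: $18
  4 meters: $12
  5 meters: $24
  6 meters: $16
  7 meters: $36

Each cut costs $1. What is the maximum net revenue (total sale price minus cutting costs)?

38

Consider every possible first cut. net[k] is the best of p[i]+net[k−i] over all sellable i≤k, charging 1 whenever i<k.
net[1] = 4
net[2] = max(4+4-1, 9+0) = 9
net[3] = max(4+9-1, 9+4-1, 18+0) = 18
net[4] = max(4+18-1, 9+9-1, 18+4-1, 12+0) = 21
net[5] = max(4+21-1, 9+18-1, 18+9-1, 12+4-1, 24+0) = 26
net[6] = max(4+26-1, 9+21-1, 18+18-1, 12+9-1, 24+4-1, 16+0) = 35
net[7] = max(4+35-1, 9+26-1, 18+21-1, …, 16+4-1, 36+0) = 38
One optimal plan: pieces 3 + 3 + 1 (2 cuts) → $40 − $2 = $38.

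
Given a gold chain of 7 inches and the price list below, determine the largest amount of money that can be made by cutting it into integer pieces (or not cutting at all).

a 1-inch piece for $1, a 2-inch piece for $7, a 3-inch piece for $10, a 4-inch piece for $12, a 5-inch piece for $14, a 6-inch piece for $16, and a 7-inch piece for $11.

24

Consider every possible first cut. best[k] is the best of p[i]+best[k−i] over all sellable i≤k.
best[1] = 1
best[2] = 7
best[3] = 10
best[4] = 14  (first piece 2, then best[2]=7)
best[5] = 17  (first piece 2, then best[3]=10)
best[6] = 21  (first piece 2, then best[4]=14)
best[7] = 24  (first piece 2, then best[5]=17)
One optimal cutting: 3 + 2 + 2 → $10 + $7 + $7 = $24.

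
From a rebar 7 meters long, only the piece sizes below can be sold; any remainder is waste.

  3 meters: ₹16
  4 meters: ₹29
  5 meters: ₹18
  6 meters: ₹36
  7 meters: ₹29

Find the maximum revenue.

45

Consider every possible first cut. best[k] is the best of p[i]+best[k−i] over all sellable i≤k.
best[1] = 0
best[2] = 0
best[3] = 16
best[4] = 29
best[5] = 29
best[6] = 36
best[7] = 45  (first piece 3, then best[4]=29)
One optimal cutting: 4 + 3 → ₹45.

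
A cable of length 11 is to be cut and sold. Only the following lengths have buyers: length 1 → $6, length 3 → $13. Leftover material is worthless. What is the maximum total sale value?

Consider every possible first cut. r[k] is the best of p[i]+r[k−i] over all sellable i≤k.
r[1] = 6
r[2] = 12  (first piece 1, then r[1]=6)
r[3] = max(6+12, 13+0) = 18
r[4] = max(6+18, 13+6) = 24
r[5] = max(6+24, 13+12) = 30
r[6] = max(6+30, 13+18) = 36
r[7] = max(6+36, 13+24) = 42
r[8] = max(6+42, 13+30) = 48
r[9] = max(6+48, 13+36) = 54
r[10] = max(6+54, 13+42) = 60
r[11] = max(6+60, 13+48) = 66
One optimal cutting: 1 + 1 + 1 + 1 + 1 + 1 + 1 + 1 + 1 + 1 + 1 → $66.

66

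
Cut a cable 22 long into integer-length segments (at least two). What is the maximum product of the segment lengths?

2916

Let m[k] be the best product for length k (with at least one cut). For each first piece i, the rest contributes max(k−i, m[k−i]).
m[2] = 1×max(1,0) = 1×1 = 1
m[3] = 1×max(2,1) = 1×2 = 2
m[4] = 2×max(2,1) = 2×2 = 4
m[5] = 2×max(3,2) = 2×3 = 6
m[6] = 3×max(3,2) = 3×3 = 9
m[7] = 2×max(5,6) = 2×6 = 12
m[8] = 2×max(6,9) = 2×9 = 18
m[9] = 3×max(6,9) = 3×9 = 27
m[10] = 2×max(8,18) = 2×18 = 36
m[11] = 2×max(9,27) = 2×27 = 54
m[12] = 3×max(9,27) = 3×27 = 81
m[13] = 2×max(11,54) = 2×54 = 108
m[14] = 2×max(12,81) = 2×81 = 162
m[15] = 3×max(12,81) = 3×81 = 243
m[16] = 2×max(14,162) = 2×162 = 324
m[17] = 2×max(15,243) = 2×243 = 486
m[18] = 3×max(15,243) = 3×243 = 729
m[19] = 2×max(17,486) = 2×486 = 972
m[20] = 2×max(18,729) = 2×729 = 1458
m[21] = 3×max(18,729) = 3×729 = 2187
m[22] = 2×max(20,1458) = 2×1458 = 2916
One optimal split: 3 + 3 + 3 + 3 + 3 + 3 + 2 + 2; product 3×3×3×3×3×3×2×2 = 2916.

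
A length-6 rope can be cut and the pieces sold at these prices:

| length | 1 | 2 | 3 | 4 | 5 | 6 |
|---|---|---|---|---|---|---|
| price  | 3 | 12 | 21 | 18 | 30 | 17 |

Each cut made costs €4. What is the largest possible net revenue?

Let v[k] be the best obtainable value from length k. For each k, try every first piece i and keep the best of price[i] + v[k−i] minus the 4 cut fee when i<k.
v[1] = 3
v[2] = max(3+3-4, 12+0) = 12
v[3] = max(3+12-4, 12+3-4, 21+0) = 21
v[4] = max(3+21-4, 12+12-4, 21+3-4, 18+0) = 20
v[5] = max(3+20-4, 12+21-4, 21+12-4, 18+3-4, 30+0) = 30
v[6] = max(3+30-4, 12+20-4, 21+21-4, 18+12-4, 30+3-4, 17+0) = 38
One optimal plan: pieces 3 + 3 (1 cut) → €42 − €4 = €38.

38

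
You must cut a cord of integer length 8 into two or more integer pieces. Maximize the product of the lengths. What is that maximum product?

Define P[k] = max over 1≤i<k of i · max(k−i, P[k−i]); the inner max lets the remainder stay uncut if that's better.
P[2] = 1×max(1,0) = 1×1 = 1
P[3] = max(1×2, 2×1) = 2
P[4] = max(1×3, 2×2, 3×1) = 4
P[5] = max(1×4, 2×3, 3×2, 4×1) = 6
P[6] = max(1×6, 2×4, 3×3, 4×2, 5×1) = 9
P[7] = max(1×9, 2×6, 3×4, 4×3, 5×2, 6×1) = 12
P[8] = max(1×12, 2×9, 3×6, …, 6×2, 7×1) = 18
One optimal split: 3 + 3 + 2; product 3×3×2 = 18.

18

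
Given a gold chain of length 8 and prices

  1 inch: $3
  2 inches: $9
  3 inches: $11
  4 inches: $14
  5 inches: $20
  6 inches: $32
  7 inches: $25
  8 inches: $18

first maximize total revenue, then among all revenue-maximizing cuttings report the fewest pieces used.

2

Let r[k] be the best obtainable value from length k. For each k, try every first piece i and keep the best of price[i] + r[k−i].
r[1] = 3
r[2] = 9
r[3] = 12  (first piece 1, then r[2]=9)
r[4] = 18  (first piece 2, then r[2]=9)
r[5] = 21  (first piece 1, then r[4]=18)
r[6] = 32
r[7] = 35  (first piece 1, then r[6]=32)
r[8] = 41  (first piece 2, then r[6]=32)
Maximum revenue is $41.
Now minimize piece count subject to staying optimal: for each k, pieces[k] = 1 + min over i with p[i]+r[k−i]=r[k] of pieces[k−i].
pieces[5] = 3
pieces[6] = 1
pieces[7] = 2
pieces[8] = 2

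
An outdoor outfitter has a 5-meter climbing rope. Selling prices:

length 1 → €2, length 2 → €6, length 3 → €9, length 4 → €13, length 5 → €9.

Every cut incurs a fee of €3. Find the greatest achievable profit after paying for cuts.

12

Let v[k] be the best obtainable value from length k. For each k, try every first piece i and keep the best of price[i] + v[k−i] minus the 3 cut fee when i<k.
v[1] = 2
v[2] = max(2+2-3, 6+0) = 6
v[3] = max(2+6-3, 6+2-3, 9+0) = 9
v[4] = max(2+9-3, 6+6-3, 9+2-3, 13+0) = 13
v[5] = max(2+13-3, 6+9-3, 9+6-3, 13+2-3, 9+0) = 12
One optimal plan: pieces 4 + 1 (1 cut) → €15 − €3 = €12.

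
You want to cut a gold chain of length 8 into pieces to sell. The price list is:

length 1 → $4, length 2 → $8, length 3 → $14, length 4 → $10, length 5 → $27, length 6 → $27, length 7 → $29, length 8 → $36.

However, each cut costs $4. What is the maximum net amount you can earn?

37

Consider every possible first cut. r[k] is the best of p[i]+r[k−i] over all sellable i≤k, charging 4 whenever i<k.
r[1] = 4
r[2] = 8
r[3] = 14
r[4] = 14  (first piece 1, then r[3]=14)
r[5] = 27
r[6] = 27  (first piece 1, then r[5]=27)
r[7] = 31  (first piece 2, then r[5]=27)
r[8] = 37  (first piece 3, then r[5]=27)
One optimal plan: pieces 5 + 3 (1 cut) → $41 − $4 = $37.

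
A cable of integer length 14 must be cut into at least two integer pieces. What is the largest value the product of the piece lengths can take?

162

Fill P[k] for k=2..14: at each k try every first piece i and multiply by the better of (k−i) uncut or P[k−i].
P[2] = 1*max(1,0) = 1*1 = 1
P[3] = 1*max(2,1) = 1*2 = 2
P[4] = 2*max(2,1) = 2*2 = 4
P[5] = 2*max(3,2) = 2*3 = 6
P[6] = 3*max(3,2) = 3*3 = 9
P[7] = 2*max(5,6) = 2*6 = 12
P[8] = 2*max(6,9) = 2*9 = 18
P[9] = 3*max(6,9) = 3*9 = 27
P[10] = 2*max(8,18) = 2*18 = 36
P[11] = 2*max(9,27) = 2*27 = 54
P[12] = 3*max(9,27) = 3*27 = 81
P[13] = 2*max(11,54) = 2*54 = 108
P[14] = 2*max(12,81) = 2*81 = 162
One optimal split: 3 + 3 + 3 + 3 + 2; product 3*3*3*3*2 = 162.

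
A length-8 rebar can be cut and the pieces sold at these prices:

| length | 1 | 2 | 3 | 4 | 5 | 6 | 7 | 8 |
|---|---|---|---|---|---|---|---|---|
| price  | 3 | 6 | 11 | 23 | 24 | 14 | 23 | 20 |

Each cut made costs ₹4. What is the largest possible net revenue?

Consider every possible first cut. v[k] is the best of p[i]+v[k−i] over all sellable i≤k, charging 4 whenever i<k.
v[1] = 3
v[2] = max(3+3-4, 6+0) = 6
v[3] = max(3+6-4, 6+3-4, 11+0) = 11
v[4] = max(3+11-4, 6+6-4, 11+3-4, 23+0) = 23
v[5] = max(3+23-4, 6+11-4, 11+6-4, 23+3-4, 24+0) = 24
v[6] = max(3+24-4, 6+23-4, 11+11-4, 23+6-4, 24+3-4, 14+0) = 25
v[7] = max(3+25-4, 6+24-4, 11+23-4, …, 14+3-4, 23+0) = 30
v[8] = max(3+30-4, 6+25-4, 11+24-4, …, 23+3-4, 20+0) = 42
One optimal plan: pieces 4 + 4 (1 cut) → ₹46 − ₹4 = ₹42.

42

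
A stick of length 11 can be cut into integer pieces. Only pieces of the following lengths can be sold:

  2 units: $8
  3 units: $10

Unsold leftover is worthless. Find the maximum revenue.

Let best[k] be the best obtainable value from length k. For each k, try every first piece i and keep the best of price[i] + best[k−i].
best[1] = 0
best[2] = 8
best[3] = max(8+0, 10+0) = 10
best[4] = max(8+8, 10+0) = 16
best[5] = max(8+10, 10+8) = 18
best[6] = max(8+16, 10+10) = 24
best[7] = max(8+18, 10+16) = 26
best[8] = max(8+24, 10+18) = 32
best[9] = max(8+26, 10+24) = 34
best[10] = max(8+32, 10+26) = 40
best[11] = max(8+34, 10+32) = 42
One optimal cutting: 3 + 2 + 2 + 2 + 2 → $42.

42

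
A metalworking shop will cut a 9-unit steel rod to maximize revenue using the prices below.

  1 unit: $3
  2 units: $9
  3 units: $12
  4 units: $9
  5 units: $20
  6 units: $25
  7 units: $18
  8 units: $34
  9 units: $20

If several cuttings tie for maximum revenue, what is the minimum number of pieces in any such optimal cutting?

4

Let r[k] be the best obtainable value from length k. For each k, try every first piece i and keep the best of price[i] + r[k−i].
r[1] = 3
r[2] = max(3+3, 9+0) = 9
r[3] = max(3+9, 9+3, 12+0) = 12
r[4] = max(3+12, 9+9, 12+3, 9+0) = 18
r[5] = max(3+18, 9+12, 12+9, 9+3, 20+0) = 21
r[6] = max(3+21, 9+18, 12+12, 9+9, 20+3, 25+0) = 27
r[7] = max(3+27, 9+21, 12+18, …, 25+3, 18+0) = 30
r[8] = max(3+30, 9+27, 12+21, …, 18+3, 34+0) = 36
r[9] = max(3+36, 9+30, 12+27, …, 34+3, 20+0) = 39
Maximum revenue is $39.
Now minimize piece count subject to staying optimal: for each k, pieces[k] = 1 + min over i with p[i]+r[k−i]=r[k] of pieces[k−i].
pieces[6] = 3
pieces[7] = 3
pieces[8] = 4
pieces[9] = 4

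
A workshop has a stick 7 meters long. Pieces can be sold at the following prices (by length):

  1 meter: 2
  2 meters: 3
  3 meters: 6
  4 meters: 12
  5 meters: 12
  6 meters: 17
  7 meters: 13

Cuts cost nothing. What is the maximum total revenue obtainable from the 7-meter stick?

19

Consider every possible first cut. v[k] is the best of p[i]+v[k−i] over all sellable i≤k.
v[1] = 2
v[2] = max(2+2, 3+0) = 4
v[3] = max(2+4, 3+2, 6+0) = 6
v[4] = max(2+6, 3+4, 6+2, 12+0) = 12
v[5] = max(2+12, 3+6, 6+4, 12+2, 12+0) = 14
v[6] = max(2+14, 3+12, 6+6, 12+4, 12+2, 17+0) = 17
v[7] = max(2+17, 3+14, 6+12, …, 17+2, 13+0) = 19
One optimal cutting: 6 + 1 → 17 + 2 = 19.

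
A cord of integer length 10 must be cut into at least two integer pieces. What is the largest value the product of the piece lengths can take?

Fill P[k] for k=2..10: at each k try every first piece i and multiply by the better of (k−i) uncut or P[k−i].
P[2] = 1*max(1,0) = 1*1 = 1
P[3] = 1*max(2,1) = 1*2 = 2
P[4] = 2*max(2,1) = 2*2 = 4
P[5] = 2*max(3,2) = 2*3 = 6
P[6] = 3*max(3,2) = 3*3 = 9
P[7] = 2*max(5,6) = 2*6 = 12
P[8] = 2*max(6,9) = 2*9 = 18
P[9] = 3*max(6,9) = 3*9 = 27
P[10] = 2*max(8,18) = 2*18 = 36
One optimal split: 3 + 3 + 2 + 2; product 3*3*2*2 = 36.

36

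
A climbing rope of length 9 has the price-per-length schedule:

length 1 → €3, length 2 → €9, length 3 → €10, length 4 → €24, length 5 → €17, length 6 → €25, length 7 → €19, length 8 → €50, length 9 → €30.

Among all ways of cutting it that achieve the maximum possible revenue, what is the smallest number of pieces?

Let r[k] be the best obtainable value from length k. For each k, try every first piece i and keep the best of price[i] + r[k−i].
r[1] = 3
r[2] = max(3+3, 9+0) = 9
r[3] = max(3+9, 9+3, 10+0) = 12
r[4] = max(3+12, 9+9, 10+3, 24+0) = 24
r[5] = max(3+24, 9+12, 10+9, 24+3, 17+0) = 27
r[6] = max(3+27, 9+24, 10+12, 24+9, 17+3, 25+0) = 33
r[7] = max(3+33, 9+27, 10+24, …, 25+3, 19+0) = 36
r[8] = max(3+36, 9+33, 10+27, …, 19+3, 50+0) = 50
r[9] = max(3+50, 9+36, 10+33, …, 50+3, 30+0) = 53
Maximum revenue is €53.
Now minimize piece count subject to staying optimal: for each k, pieces[k] = 1 + min over i with p[i]+r[k−i]=r[k] of pieces[k−i].
pieces[6] = 2
pieces[7] = 3
pieces[8] = 1
pieces[9] = 2

2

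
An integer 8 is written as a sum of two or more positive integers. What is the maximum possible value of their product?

Fill P[k] for k=2..8: at each k try every first piece i and multiply by the better of (k−i) uncut or P[k−i].
P[2] = 1×max(1,0) = 1×1 = 1
P[3] = 1×max(2,1) = 1×2 = 2
P[4] = 2×max(2,1) = 2×2 = 4
P[5] = 2×max(3,2) = 2×3 = 6
P[6] = 3×max(3,2) = 3×3 = 9
P[7] = 2×max(5,6) = 2×6 = 12
P[8] = 2×max(6,9) = 2×9 = 18
One optimal split: 3 + 3 + 2; product 3×3×2 = 18.

18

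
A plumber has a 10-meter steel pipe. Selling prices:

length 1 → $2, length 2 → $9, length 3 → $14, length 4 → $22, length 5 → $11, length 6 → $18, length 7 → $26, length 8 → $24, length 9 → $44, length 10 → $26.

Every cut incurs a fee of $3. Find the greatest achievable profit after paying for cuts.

Consider every possible first cut. net[k] is the best of p[i]+net[k−i] over all sellable i≤k, charging 3 whenever i<k.
net[1] = 2
net[2] = 9
net[3] = 14
net[4] = 22
net[5] = 21  (first piece 1, then net[4]=22)
net[6] = 28  (first piece 2, then net[4]=22)
net[7] = 33  (first piece 3, then net[4]=22)
net[8] = 41  (first piece 4, then net[4]=22)
net[9] = 44
net[10] = 47  (first piece 2, then net[8]=41)
One optimal plan: pieces 4 + 4 + 2 (2 cuts) → $53 − $6 = $47.

47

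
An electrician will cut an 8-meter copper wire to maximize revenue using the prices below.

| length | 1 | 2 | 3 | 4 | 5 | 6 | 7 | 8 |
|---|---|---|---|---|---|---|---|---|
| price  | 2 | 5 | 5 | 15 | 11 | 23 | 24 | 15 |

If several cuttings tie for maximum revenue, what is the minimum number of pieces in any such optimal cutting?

Consider every possible first cut. r[k] is the best of p[i]+r[k−i] over all sellable i≤k.
r[1] = 2
r[2] = 5
r[3] = 7  (first piece 1, then r[2]=5)
r[4] = 15
r[5] = 17  (first piece 1, then r[4]=15)
r[6] = 23
r[7] = 25  (first piece 1, then r[6]=23)
r[8] = 30  (first piece 4, then r[4]=15)
Maximum revenue is €30.
Now minimize piece count subject to staying optimal: for each k, pieces[k] = 1 + min over i with p[i]+r[k−i]=r[k] of pieces[k−i].
pieces[5] = 2
pieces[6] = 1
pieces[7] = 2
pieces[8] = 2

2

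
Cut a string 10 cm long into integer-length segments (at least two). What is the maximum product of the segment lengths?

Define P[k] = max over 1≤i<k of i · max(k−i, P[k−i]); the inner max lets the remainder stay uncut if that's better.
P[2] = 1·max(1,0) = 1·1 = 1
P[3] = 1·max(2,1) = 1·2 = 2
P[4] = 2·max(2,1) = 2·2 = 4
P[5] = 2·max(3,2) = 2·3 = 6
P[6] = 3·max(3,2) = 3·3 = 9
P[7] = 2·max(5,6) = 2·6 = 12
P[8] = 2·max(6,9) = 2·9 = 18
P[9] = 3·max(6,9) = 3·9 = 27
P[10] = 2·max(8,18) = 2·18 = 36
One optimal split: 3 + 3 + 2 + 2; product 3·3·2·2 = 36.

36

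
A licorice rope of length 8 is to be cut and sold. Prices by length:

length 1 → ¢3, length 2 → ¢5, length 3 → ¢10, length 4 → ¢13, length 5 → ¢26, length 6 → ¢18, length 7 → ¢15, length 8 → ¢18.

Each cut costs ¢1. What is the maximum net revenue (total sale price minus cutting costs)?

Let v[k] be the best obtainable value from length k. For each k, try every first piece i and keep the best of price[i] + v[k−i] minus the 1 cut fee when i<k.
v[1] = 3
v[2] = max(3+3-1, 5+0) = 5
v[3] = max(3+5-1, 5+3-1, 10+0) = 10
v[4] = max(3+10-1, 5+5-1, 10+3-1, 13+0) = 13
v[5] = max(3+13-1, 5+10-1, 10+5-1, 13+3-1, 26+0) = 26
v[6] = max(3+26-1, 5+13-1, 10+10-1, 13+5-1, 26+3-1, 18+0) = 28
v[7] = max(3+28-1, 5+26-1, 10+13-1, …, 18+3-1, 15+0) = 30
v[8] = max(3+30-1, 5+28-1, 10+26-1, …, 15+3-1, 18+0) = 35
One optimal plan: pieces 5 + 3 (1 cut) → ¢36 − ¢1 = ¢35.

35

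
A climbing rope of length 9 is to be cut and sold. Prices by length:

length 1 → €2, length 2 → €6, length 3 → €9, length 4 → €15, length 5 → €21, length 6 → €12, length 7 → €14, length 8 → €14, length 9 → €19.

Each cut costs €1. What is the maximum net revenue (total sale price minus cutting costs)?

Build net[k] bottom-up: net[k] = max over allowed piece i of (p[i] + net[k−i]) − 1 per cut.
net[1] = 2
net[2] = max(2+2-1, 6+0) = 6
net[3] = max(2+6-1, 6+2-1, 9+0) = 9
net[4] = max(2+9-1, 6+6-1, 9+2-1, 15+0) = 15
net[5] = max(2+15-1, 6+9-1, 9+6-1, 15+2-1, 21+0) = 21
net[6] = max(2+21-1, 6+15-1, 9+9-1, 15+6-1, 21+2-1, 12+0) = 22
net[7] = max(2+22-1, 6+21-1, 9+15-1, …, 12+2-1, 14+0) = 26
net[8] = max(2+26-1, 6+22-1, 9+21-1, …, 14+2-1, 14+0) = 29
net[9] = max(2+29-1, 6+26-1, 9+22-1, …, 14+2-1, 19+0) = 35
One optimal plan: pieces 5 + 4 (1 cut) → €36 − €1 = €35.

35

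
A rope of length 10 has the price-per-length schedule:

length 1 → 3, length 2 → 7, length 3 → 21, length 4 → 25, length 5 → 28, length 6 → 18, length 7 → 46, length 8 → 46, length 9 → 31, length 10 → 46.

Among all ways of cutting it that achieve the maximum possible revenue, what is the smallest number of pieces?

Let r[k] be the best obtainable value from length k. For each k, try every first piece i and keep the best of price[i] + r[k−i].
r[1] = 3
r[2] = max(3+3, 7+0) = 7
r[3] = max(3+7, 7+3, 21+0) = 21
r[4] = max(3+21, 7+7, 21+3, 25+0) = 25
r[5] = max(3+25, 7+21, 21+7, 25+3, 28+0) = 28
r[6] = max(3+28, 7+25, 21+21, 25+7, 28+3, 18+0) = 42
r[7] = max(3+42, 7+28, 21+25, …, 18+3, 46+0) = 46
r[8] = max(3+46, 7+42, 21+28, …, 46+3, 46+0) = 50
r[9] = max(3+50, 7+46, 21+42, …, 46+3, 31+0) = 63
r[10] = max(3+63, 7+50, 21+46, …, 31+3, 46+0) = 67
Maximum revenue is 67.
Now minimize piece count subject to staying optimal: for each k, pieces[k] = 1 + min over i with p[i]+r[k−i]=r[k] of pieces[k−i].
pieces[7] = 1
pieces[8] = 2
pieces[9] = 3
pieces[10] = 2

2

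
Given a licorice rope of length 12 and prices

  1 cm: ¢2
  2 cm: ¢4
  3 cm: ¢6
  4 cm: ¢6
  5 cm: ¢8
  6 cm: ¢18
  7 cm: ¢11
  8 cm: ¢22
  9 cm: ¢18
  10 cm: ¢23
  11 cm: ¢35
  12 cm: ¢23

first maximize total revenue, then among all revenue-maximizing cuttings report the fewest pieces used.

2

Consider every possible first cut. r[k] is the best of p[i]+r[k−i] over all sellable i≤k.
r[1] = 2
r[2] = 4  (first piece 1, then r[1]=2)
r[3] = 6  (first piece 1, then r[2]=4)
r[4] = 8  (first piece 1, then r[3]=6)
r[5] = 10  (first piece 1, then r[4]=8)
r[6] = 18
r[7] = 20  (first piece 1, then r[6]=18)
r[8] = 22  (first piece 1, then r[7]=20)
r[9] = 24  (first piece 1, then r[8]=22)
r[10] = 26  (first piece 1, then r[9]=24)
r[11] = 35
r[12] = 37  (first piece 1, then r[11]=35)
Maximum revenue is ¢37.
Now minimize piece count subject to staying optimal: for each k, pieces[k] = 1 + min over i with p[i]+r[k−i]=r[k] of pieces[k−i].
pieces[9] = 2
pieces[10] = 2
pieces[11] = 1
pieces[12] = 2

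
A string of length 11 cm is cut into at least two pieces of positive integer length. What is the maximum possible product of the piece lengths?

Fill P[k] for k=2..11: at each k try every first piece i and multiply by the better of (k−i) uncut or P[k−i].
Small cases: P[2]=1, P[3]=2.
P[4] = 2·max(2,1) = 2·2 = 4
P[5] = 2·max(3,2) = 2·3 = 6
P[6] = 3·max(3,2) = 3·3 = 9
P[7] = 2·max(5,6) = 2·6 = 12
P[8] = 2·max(6,9) = 2·9 = 18
P[9] = 3·max(6,9) = 3·9 = 27
P[10] = 2·max(8,18) = 2·18 = 36
P[11] = 2·max(9,27) = 2·27 = 54
One optimal split: 3 + 3 + 3 + 2; product 3·3·3·2 = 54.

54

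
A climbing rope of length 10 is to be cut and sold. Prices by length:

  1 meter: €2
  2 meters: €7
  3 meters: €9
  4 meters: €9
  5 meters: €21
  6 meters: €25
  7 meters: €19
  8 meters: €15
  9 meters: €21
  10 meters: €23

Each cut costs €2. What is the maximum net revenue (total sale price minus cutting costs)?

Build v[k] bottom-up: v[k] = max over allowed piece i of (p[i] + v[k−i]) − 2 per cut.
v[1] = 2
v[2] = max(2+2-2, 7+0) = 7
v[3] = max(2+7-2, 7+2-2, 9+0) = 9
v[4] = max(2+9-2, 7+7-2, 9+2-2, 9+0) = 12
v[5] = max(2+12-2, 7+9-2, 9+7-2, 9+2-2, 21+0) = 21
v[6] = max(2+21-2, 7+12-2, 9+9-2, 9+7-2, 21+2-2, 25+0) = 25
v[7] = max(2+25-2, 7+21-2, 9+12-2, …, 25+2-2, 19+0) = 26
v[8] = max(2+26-2, 7+25-2, 9+21-2, …, 19+2-2, 15+0) = 30
v[9] = max(2+30-2, 7+26-2, 9+25-2, …, 15+2-2, 21+0) = 32
v[10] = max(2+32-2, 7+30-2, 9+26-2, …, 21+2-2, 23+0) = 40
One optimal plan: pieces 5 + 5 (1 cut) → €42 − €2 = €40.

40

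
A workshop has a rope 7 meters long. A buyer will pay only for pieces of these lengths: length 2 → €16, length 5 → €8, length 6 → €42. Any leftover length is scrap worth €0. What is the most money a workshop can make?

48

Consider every possible first cut. f[k] is the best of p[i]+f[k−i] over all sellable i≤k.
f[1] = 0
f[2] = 16
f[3] = 16
f[4] = 32  (first piece 2, then f[2]=16)
f[5] = 32
f[6] = 48  (first piece 2, then f[4]=32)
f[7] = 48
One optimal cutting: pieces 2 + 2 + 2 with 1 meter of scrap → €48.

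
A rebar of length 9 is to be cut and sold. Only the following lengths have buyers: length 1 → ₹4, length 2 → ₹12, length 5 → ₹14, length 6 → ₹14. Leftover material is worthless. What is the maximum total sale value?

Let best[k] be the best obtainable value from length k. For each k, try every first piece i and keep the best of price[i] + best[k−i].
best[1] = 4
best[2] = 12
best[3] = 16  (first piece 1, then best[2]=12)
best[4] = 24  (first piece 2, then best[2]=12)
best[5] = 28  (first piece 1, then best[4]=24)
best[6] = 36  (first piece 2, then best[4]=24)
best[7] = 40  (first piece 1, then best[6]=36)
best[8] = 48  (first piece 2, then best[6]=36)
best[9] = 52  (first piece 1, then best[8]=48)
One optimal cutting: 2 + 2 + 2 + 2 + 1 → ₹52.

52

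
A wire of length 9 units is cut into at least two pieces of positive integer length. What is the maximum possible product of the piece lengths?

27

Let prod[k] be the best product for length k (with at least one cut). For each first piece i, the rest contributes max(k−i, prod[k−i]).
prod[2] = 1*max(1,0) = 1*1 = 1
prod[3] = 1*max(2,1) = 1*2 = 2
prod[4] = 2*max(2,1) = 2*2 = 4
prod[5] = 2*max(3,2) = 2*3 = 6
prod[6] = 3*max(3,2) = 3*3 = 9
prod[7] = 2*max(5,6) = 2*6 = 12
prod[8] = 2*max(6,9) = 2*9 = 18
prod[9] = 3*max(6,9) = 3*9 = 27
One optimal split: 3 + 3 + 3; product 3*3*3 = 27.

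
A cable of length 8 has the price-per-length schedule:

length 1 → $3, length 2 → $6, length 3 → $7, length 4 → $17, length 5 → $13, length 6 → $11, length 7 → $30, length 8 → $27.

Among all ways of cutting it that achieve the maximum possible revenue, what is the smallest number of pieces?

Let r[k] be the best obtainable value from length k. For each k, try every first piece i and keep the best of price[i] + r[k−i].
r[1] = 3
r[2] = max(3+3, 6+0) = 6
r[3] = max(3+6, 6+3, 7+0) = 9
r[4] = max(3+9, 6+6, 7+3, 17+0) = 17
r[5] = max(3+17, 6+9, 7+6, 17+3, 13+0) = 20
r[6] = max(3+20, 6+17, 7+9, 17+6, 13+3, 11+0) = 23
r[7] = max(3+23, 6+20, 7+17, …, 11+3, 30+0) = 30
r[8] = max(3+30, 6+23, 7+20, …, 30+3, 27+0) = 34
Maximum revenue is $34.
Now minimize piece count subject to staying optimal: for each k, pieces[k] = 1 + min over i with p[i]+r[k−i]=r[k] of pieces[k−i].
pieces[5] = 2
pieces[6] = 2
pieces[7] = 1
pieces[8] = 2

2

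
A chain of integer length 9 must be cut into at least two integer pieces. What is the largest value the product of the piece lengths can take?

Define prod[k] = max over 1≤i<k of i · max(k−i, prod[k−i]); the inner max lets the remainder stay uncut if that's better.
prod[2] = 1·max(1,0) = 1·1 = 1
prod[3] = 1·max(2,1) = 1·2 = 2
prod[4] = 2·max(2,1) = 2·2 = 4
prod[5] = 2·max(3,2) = 2·3 = 6
prod[6] = 3·max(3,2) = 3·3 = 9
prod[7] = 2·max(5,6) = 2·6 = 12
prod[8] = 2·max(6,9) = 2·9 = 18
prod[9] = 3·max(6,9) = 3·9 = 27
One optimal split: 3 + 3 + 3; product 3·3·3 = 27.

27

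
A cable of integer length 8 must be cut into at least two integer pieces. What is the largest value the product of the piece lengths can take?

18

Let m[k] be the best product for length k (with at least one cut). For each first piece i, the rest contributes max(k−i, m[k−i]).
Small cases: m[2]=1, m[3]=2.
m[4] = 2*max(2,1) = 2*2 = 4
m[5] = 2*max(3,2) = 2*3 = 6
m[6] = 3*max(3,2) = 3*3 = 9
m[7] = 2*max(5,6) = 2*6 = 12
m[8] = 2*max(6,9) = 2*9 = 18
One optimal split: 3 + 3 + 2; product 3*3*2 = 18.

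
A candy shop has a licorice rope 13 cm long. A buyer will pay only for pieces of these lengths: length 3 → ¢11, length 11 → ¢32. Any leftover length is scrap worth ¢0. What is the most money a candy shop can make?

44

Let r[k] be the best obtainable value from length k. For each k, try every first piece i and keep the best of price[i] + r[k−i].
r[1] = 0
r[2] = 0
r[3] = 11
r[4] = 11
r[5] = 11
r[6] = 22  (first piece 3, then r[3]=11)
r[7] = 22
r[8] = 22
r[9] = 33  (first piece 3, then r[6]=22)
r[10] = 33
r[11] = 33
r[12] = 44  (first piece 3, then r[9]=33)
r[13] = 44
One optimal cutting: pieces 3 + 3 + 3 + 3 with 1 cm of scrap → ¢44.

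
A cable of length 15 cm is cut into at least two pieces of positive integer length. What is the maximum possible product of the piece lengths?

243

Fill f[k] for k=2..15: at each k try every first piece i and multiply by the better of (k−i) uncut or f[k−i].
Small cases: f[2]=1, f[3]=2, f[4]=4, f[5]=6, f[6]=9, f[7]=12, f[8]=18, f[9]=27.
f[10] = max(1*27, 2*18, 3*12, …, 8*2, 9*1) = 36
f[11] = max(1*36, 2*27, 3*18, …, 9*2, 10*1) = 54
f[12] = max(1*54, 2*36, 3*27, …, 10*2, 11*1) = 81
f[13] = max(1*81, 2*54, 3*36, …, 11*2, 12*1) = 108
f[14] = max(1*108, 2*81, 3*54, …, 12*2, 13*1) = 162
f[15] = max(1*162, 2*108, 3*81, …, 13*2, 14*1) = 243
One optimal split: 3 + 3 + 3 + 3 + 3; product 3*3*3*3*3 = 243.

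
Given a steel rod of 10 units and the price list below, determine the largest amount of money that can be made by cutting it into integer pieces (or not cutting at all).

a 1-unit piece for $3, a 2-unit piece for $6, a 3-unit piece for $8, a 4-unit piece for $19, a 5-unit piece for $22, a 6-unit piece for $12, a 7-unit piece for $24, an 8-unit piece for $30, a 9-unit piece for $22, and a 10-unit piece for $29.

Consider every possible first cut. best[k] is the best of p[i]+best[k−i] over all sellable i≤k.
best[1] = 3
best[2] = 6  (first piece 1, then best[1]=3)
best[3] = 9  (first piece 1, then best[2]=6)
best[4] = 19
best[5] = 22  (first piece 1, then best[4]=19)
best[6] = 25  (first piece 1, then best[5]=22)
best[7] = 28  (first piece 1, then best[6]=25)
best[8] = 38  (first piece 4, then best[4]=19)
best[9] = 41  (first piece 1, then best[8]=38)
best[10] = 44  (first piece 1, then best[9]=41)
One optimal cutting: 4 + 4 + 1 + 1 → $19 + $19 + $3 + $3 = $44.

44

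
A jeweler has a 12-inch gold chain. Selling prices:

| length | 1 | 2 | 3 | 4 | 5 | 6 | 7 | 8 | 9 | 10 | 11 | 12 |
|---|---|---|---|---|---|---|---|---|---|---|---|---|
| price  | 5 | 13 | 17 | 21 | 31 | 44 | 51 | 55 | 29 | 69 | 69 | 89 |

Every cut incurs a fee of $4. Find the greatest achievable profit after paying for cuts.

89

Let v[k] be the best obtainable value from length k. For each k, try every first piece i and keep the best of price[i] + v[k−i] minus the 4 cut fee when i<k.
v[1] = 5
v[2] = max(5+5-4, 13+0) = 13
v[3] = max(5+13-4, 13+5-4, 17+0) = 17
v[4] = max(5+17-4, 13+13-4, 17+5-4, 21+0) = 22
v[5] = max(5+22-4, 13+17-4, 17+13-4, 21+5-4, 31+0) = 31
v[6] = max(5+31-4, 13+22-4, 17+17-4, 21+13-4, 31+5-4, 44+0) = 44
v[7] = max(5+44-4, 13+31-4, 17+22-4, …, 44+5-4, 51+0) = 51
v[8] = max(5+51-4, 13+44-4, 17+31-4, …, 51+5-4, 55+0) = 55
v[9] = max(5+55-4, 13+51-4, 17+44-4, …, 55+5-4, 29+0) = 60
v[10] = max(5+60-4, 13+55-4, 17+51-4, …, 29+5-4, 69+0) = 69
v[11] = max(5+69-4, 13+60-4, 17+55-4, …, 69+5-4, 69+0) = 71
v[12] = max(5+71-4, 13+69-4, 17+60-4, …, 69+5-4, 89+0) = 89
Best is to make no cuts and sell whole for $89.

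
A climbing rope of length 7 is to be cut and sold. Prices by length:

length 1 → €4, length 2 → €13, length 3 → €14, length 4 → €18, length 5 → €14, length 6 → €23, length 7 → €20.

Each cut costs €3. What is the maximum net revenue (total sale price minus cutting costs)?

Let r[k] be the best obtainable value from length k. For each k, try every first piece i and keep the best of price[i] + r[k−i] minus the 3 cut fee when i<k.
r[1] = 4
r[2] = max(4+4-3, 13+0) = 13
r[3] = max(4+13-3, 13+4-3, 14+0) = 14
r[4] = max(4+14-3, 13+13-3, 14+4-3, 18+0) = 23
r[5] = max(4+23-3, 13+14-3, 14+13-3, 18+4-3, 14+0) = 24
r[6] = max(4+24-3, 13+23-3, 14+14-3, 18+13-3, 14+4-3, 23+0) = 33
r[7] = max(4+33-3, 13+24-3, 14+23-3, …, 23+4-3, 20+0) = 34
One optimal plan: pieces 2 + 2 + 2 + 1 (3 cuts) → €43 − €9 = €34.

34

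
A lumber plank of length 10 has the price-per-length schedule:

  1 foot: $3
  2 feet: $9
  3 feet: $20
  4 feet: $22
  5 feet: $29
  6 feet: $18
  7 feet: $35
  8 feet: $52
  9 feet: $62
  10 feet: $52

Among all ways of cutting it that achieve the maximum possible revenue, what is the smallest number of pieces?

2

Consider every possible first cut. r[k] is the best of p[i]+r[k−i] over all sellable i≤k.
r[1] = 3
r[2] = 9
r[3] = 20
r[4] = 23  (first piece 1, then r[3]=20)
r[5] = 29  (first piece 2, then r[3]=20)
r[6] = 40  (first piece 3, then r[3]=20)
r[7] = 43  (first piece 1, then r[6]=40)
r[8] = 52
r[9] = 62
r[10] = 65  (first piece 1, then r[9]=62)
Maximum revenue is $65.
Now minimize piece count subject to staying optimal: for each k, pieces[k] = 1 + min over i with p[i]+r[k−i]=r[k] of pieces[k−i].
pieces[7] = 3
pieces[8] = 1
pieces[9] = 1
pieces[10] = 2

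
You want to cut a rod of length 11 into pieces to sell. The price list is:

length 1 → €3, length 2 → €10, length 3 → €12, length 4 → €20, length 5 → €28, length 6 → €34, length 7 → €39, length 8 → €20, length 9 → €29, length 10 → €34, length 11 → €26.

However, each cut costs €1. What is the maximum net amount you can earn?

Let r[k] be the best obtainable value from length k. For each k, try every first piece i and keep the best of price[i] + r[k−i] minus the 1 cut fee when i<k.
r[1] = 3
r[2] = max(3+3-1, 10+0) = 10
r[3] = max(3+10-1, 10+3-1, 12+0) = 12
r[4] = max(3+12-1, 10+10-1, 12+3-1, 20+0) = 20
r[5] = max(3+20-1, 10+12-1, 12+10-1, 20+3-1, 28+0) = 28
r[6] = max(3+28-1, 10+20-1, 12+12-1, 20+10-1, 28+3-1, 34+0) = 34
r[7] = max(3+34-1, 10+28-1, 12+20-1, …, 34+3-1, 39+0) = 39
r[8] = max(3+39-1, 10+34-1, 12+28-1, …, 39+3-1, 20+0) = 43
r[9] = max(3+43-1, 10+39-1, 12+34-1, …, 20+3-1, 29+0) = 48
r[10] = max(3+48-1, 10+43-1, 12+39-1, …, 29+3-1, 34+0) = 55
r[11] = max(3+55-1, 10+48-1, 12+43-1, …, 34+3-1, 26+0) = 61
One optimal plan: pieces 6 + 5 (1 cut) → €62 − €1 = €61.

61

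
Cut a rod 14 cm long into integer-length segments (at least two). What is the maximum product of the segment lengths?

Fill m[k] for k=2..14: at each k try every first piece i and multiply by the better of (k−i) uncut or m[k−i].
Small cases: m[2]=1, m[3]=2, m[4]=4, m[5]=6, m[6]=9, m[7]=12, m[8]=18, m[9]=27.
m[10] = 2*max(8,18) = 2*18 = 36
m[11] = 2*max(9,27) = 2*27 = 54
m[12] = 3*max(9,27) = 3*27 = 81
m[13] = 2*max(11,54) = 2*54 = 108
m[14] = 2*max(12,81) = 2*81 = 162
One optimal split: 3 + 3 + 3 + 3 + 2; product 3*3*3*3*2 = 162.

162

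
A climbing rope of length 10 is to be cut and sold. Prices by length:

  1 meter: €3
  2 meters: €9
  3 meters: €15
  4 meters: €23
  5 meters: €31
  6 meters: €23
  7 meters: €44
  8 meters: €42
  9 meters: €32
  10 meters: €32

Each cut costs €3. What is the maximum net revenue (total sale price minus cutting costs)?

Let net[k] be the best obtainable value from length k. For each k, try every first piece i and keep the best of price[i] + net[k−i] minus the 3 cut fee when i<k.
net[1] = 3
net[2] = max(3+3-3, 9+0) = 9
net[3] = max(3+9-3, 9+3-3, 15+0) = 15
net[4] = max(3+15-3, 9+9-3, 15+3-3, 23+0) = 23
net[5] = max(3+23-3, 9+15-3, 15+9-3, 23+3-3, 31+0) = 31
net[6] = max(3+31-3, 9+23-3, 15+15-3, 23+9-3, 31+3-3, 23+0) = 31
net[7] = max(3+31-3, 9+31-3, 15+23-3, …, 23+3-3, 44+0) = 44
net[8] = max(3+44-3, 9+31-3, 15+31-3, …, 44+3-3, 42+0) = 44
net[9] = max(3+44-3, 9+44-3, 15+31-3, …, 42+3-3, 32+0) = 51
net[10] = max(3+51-3, 9+44-3, 15+44-3, …, 32+3-3, 32+0) = 59
One optimal plan: pieces 5 + 5 (1 cut) → €62 − €3 = €59.

59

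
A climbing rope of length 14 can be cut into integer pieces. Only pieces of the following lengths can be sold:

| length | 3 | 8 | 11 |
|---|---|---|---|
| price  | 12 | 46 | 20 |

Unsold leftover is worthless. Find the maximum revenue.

70

Build f[k] bottom-up: f[k] = max over allowed piece i of (p[i] + f[k−i]).
f[1] = 0
f[2] = 0
f[3] = 12
f[4] = 12
f[5] = 12
f[6] = 24  (first piece 3, then f[3]=12)
f[7] = 24
f[8] = max(12+12, 46+0) = 46
f[9] = max(12+24, 46+0) = 46
f[10] = max(12+24, 46+0) = 46
f[11] = max(12+46, 46+12, 20+0) = 58
f[12] = max(12+46, 46+12, 20+0) = 58
f[13] = max(12+46, 46+12, 20+0) = 58
f[14] = max(12+58, 46+24, 20+12) = 70
One optimal cutting: 8 + 3 + 3 → €70.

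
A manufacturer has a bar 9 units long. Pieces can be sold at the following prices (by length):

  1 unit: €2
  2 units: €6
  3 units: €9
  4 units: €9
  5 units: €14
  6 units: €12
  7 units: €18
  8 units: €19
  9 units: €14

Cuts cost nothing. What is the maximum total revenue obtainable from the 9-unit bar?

27

Consider every possible first cut. r[k] is the best of p[i]+r[k−i] over all sellable i≤k.
r[1] = 2
r[2] = 6
r[3] = 9
r[4] = 12  (first piece 2, then r[2]=6)
r[5] = 15  (first piece 2, then r[3]=9)
r[6] = 18  (first piece 2, then r[4]=12)
r[7] = 21  (first piece 2, then r[5]=15)
r[8] = 24  (first piece 2, then r[6]=18)
r[9] = 27  (first piece 2, then r[7]=21)
One optimal cutting: 3 + 2 + 2 + 2 → €9 + €6 + €6 + €6 = €27.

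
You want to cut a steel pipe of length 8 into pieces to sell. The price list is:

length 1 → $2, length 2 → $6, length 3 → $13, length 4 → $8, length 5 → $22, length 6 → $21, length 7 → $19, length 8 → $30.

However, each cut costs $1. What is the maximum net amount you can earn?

Consider every possible first cut. r[k] is the best of p[i]+r[k−i] over all sellable i≤k, charging 1 whenever i<k.
r[1] = 2
r[2] = max(2+2-1, 6+0) = 6
r[3] = max(2+6-1, 6+2-1, 13+0) = 13
r[4] = max(2+13-1, 6+6-1, 13+2-1, 8+0) = 14
r[5] = max(2+14-1, 6+13-1, 13+6-1, 8+2-1, 22+0) = 22
r[6] = max(2+22-1, 6+14-1, 13+13-1, 8+6-1, 22+2-1, 21+0) = 25
r[7] = max(2+25-1, 6+22-1, 13+14-1, …, 21+2-1, 19+0) = 27
r[8] = max(2+27-1, 6+25-1, 13+22-1, …, 19+2-1, 30+0) = 34
One optimal plan: pieces 5 + 3 (1 cut) → $35 − $1 = $34.

34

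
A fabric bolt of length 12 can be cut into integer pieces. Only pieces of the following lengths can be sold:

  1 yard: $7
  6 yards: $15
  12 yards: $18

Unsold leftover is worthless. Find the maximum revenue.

84

Let f[k] be the best obtainable value from length k. For each k, try every first piece i and keep the best of price[i] + f[k−i].
f[1] = 7
f[2] = 14  (first piece 1, then f[1]=7)
f[3] = 21  (first piece 1, then f[2]=14)
f[4] = 28  (first piece 1, then f[3]=21)
f[5] = 35  (first piece 1, then f[4]=28)
f[6] = 42  (first piece 1, then f[5]=35)
f[7] = 49  (first piece 1, then f[6]=42)
f[8] = 56  (first piece 1, then f[7]=49)
f[9] = 63  (first piece 1, then f[8]=56)
f[10] = 70  (first piece 1, then f[9]=63)
f[11] = 77  (first piece 1, then f[10]=70)
f[12] = 84  (first piece 1, then f[11]=77)
One optimal cutting: 1 + 1 + 1 + 1 + 1 + 1 + 1 + 1 + 1 + 1 + 1 + 1 → $84.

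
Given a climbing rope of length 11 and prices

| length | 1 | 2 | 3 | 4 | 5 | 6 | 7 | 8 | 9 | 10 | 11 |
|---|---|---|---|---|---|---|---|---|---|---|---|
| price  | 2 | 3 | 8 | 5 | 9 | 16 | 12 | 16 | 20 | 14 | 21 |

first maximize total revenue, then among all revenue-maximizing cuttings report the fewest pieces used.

Let r[k] be the best obtainable value from length k. For each k, try every first piece i and keep the best of price[i] + r[k−i].
r[1] = 2
r[2] = 4  (first piece 1, then r[1]=2)
r[3] = 8
r[4] = 10  (first piece 1, then r[3]=8)
r[5] = 12  (first piece 1, then r[4]=10)
r[6] = 16  (first piece 3, then r[3]=8)
r[7] = 18  (first piece 1, then r[6]=16)
r[8] = 20  (first piece 1, then r[7]=18)
r[9] = 24  (first piece 3, then r[6]=16)
r[10] = 26  (first piece 1, then r[9]=24)
r[11] = 28  (first piece 1, then r[10]=26)
Maximum revenue is €28.
Now minimize piece count subject to staying optimal: for each k, pieces[k] = 1 + min over i with p[i]+r[k−i]=r[k] of pieces[k−i].
pieces[8] = 3
pieces[9] = 2
pieces[10] = 3
pieces[11] = 4

4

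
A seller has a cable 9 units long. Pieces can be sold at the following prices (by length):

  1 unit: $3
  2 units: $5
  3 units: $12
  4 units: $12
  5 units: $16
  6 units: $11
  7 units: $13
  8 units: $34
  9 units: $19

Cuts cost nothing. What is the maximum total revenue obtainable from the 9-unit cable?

37

Build r[k] bottom-up: r[k] = max over allowed piece i of (p[i] + r[k−i]).
r[1] = 3
r[2] = max(3+3, 5+0) = 6
r[3] = max(3+6, 5+3, 12+0) = 12
r[4] = max(3+12, 5+6, 12+3, 12+0) = 15
r[5] = max(3+15, 5+12, 12+6, 12+3, 16+0) = 18
r[6] = max(3+18, 5+15, 12+12, 12+6, 16+3, 11+0) = 24
r[7] = max(3+24, 5+18, 12+15, …, 11+3, 13+0) = 27
r[8] = max(3+27, 5+24, 12+18, …, 13+3, 34+0) = 34
r[9] = max(3+34, 5+27, 12+24, …, 34+3, 19+0) = 37
One optimal cutting: 8 + 1 → $34 + $3 = $37.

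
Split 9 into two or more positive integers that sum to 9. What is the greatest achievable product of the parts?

Define g[k] = max over 1≤i<k of i · max(k−i, g[k−i]); the inner max lets the remainder stay uncut if that's better.
Small cases: g[2]=1, g[3]=2, g[4]=4.
g[5] = 2·max(3,2) = 2·3 = 6
g[6] = 3·max(3,2) = 3·3 = 9
g[7] = 2·max(5,6) = 2·6 = 12
g[8] = 2·max(6,9) = 2·9 = 18
g[9] = 3·max(6,9) = 3·9 = 27
One optimal split: 3 + 3 + 3; product 3·3·3 = 27.

27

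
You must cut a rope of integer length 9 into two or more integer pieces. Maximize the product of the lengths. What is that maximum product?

Let g[k] be the best product for length k (with at least one cut). For each first piece i, the rest contributes max(k−i, g[k−i]).
g[2] = 1×max(1,0) = 1×1 = 1
g[3] = max(1×2, 2×1) = 2
g[4] = max(1×3, 2×2, 3×1) = 4
g[5] = max(1×4, 2×3, 3×2, 4×1) = 6
g[6] = max(1×6, 2×4, 3×3, 4×2, 5×1) = 9
g[7] = max(1×9, 2×6, 3×4, 4×3, 5×2, 6×1) = 12
g[8] = max(1×12, 2×9, 3×6, …, 6×2, 7×1) = 18
g[9] = max(1×18, 2×12, 3×9, …, 7×2, 8×1) = 27
One optimal split: 3 + 3 + 3; product 3×3×3 = 27.

27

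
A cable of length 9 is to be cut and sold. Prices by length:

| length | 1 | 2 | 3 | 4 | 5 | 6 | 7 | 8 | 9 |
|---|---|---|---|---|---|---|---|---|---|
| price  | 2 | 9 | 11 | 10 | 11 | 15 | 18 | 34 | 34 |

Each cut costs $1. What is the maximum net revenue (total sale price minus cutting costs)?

35

Let net[k] be the best obtainable value from length k. For each k, try every first piece i and keep the best of price[i] + net[k−i] minus the 1 cut fee when i<k.
net[1] = 2
net[2] = 9
net[3] = 11
net[4] = 17  (first piece 2, then net[2]=9)
net[5] = 19  (first piece 2, then net[3]=11)
net[6] = 25  (first piece 2, then net[4]=17)
net[7] = 27  (first piece 2, then net[5]=19)
net[8] = 34
net[9] = 35  (first piece 1, then net[8]=34)
One optimal plan: pieces 8 + 1 (1 cut) → $36 − $1 = $35.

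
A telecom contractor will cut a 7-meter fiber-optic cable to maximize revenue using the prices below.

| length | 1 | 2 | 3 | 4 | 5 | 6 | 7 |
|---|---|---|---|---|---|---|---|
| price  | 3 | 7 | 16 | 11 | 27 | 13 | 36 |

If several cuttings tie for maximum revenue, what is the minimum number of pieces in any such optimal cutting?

Consider every possible first cut. r[k] is the best of p[i]+r[k−i] over all sellable i≤k.
r[1] = 3
r[2] = max(3+3, 7+0) = 7
r[3] = max(3+7, 7+3, 16+0) = 16
r[4] = max(3+16, 7+7, 16+3, 11+0) = 19
r[5] = max(3+19, 7+16, 16+7, 11+3, 27+0) = 27
r[6] = max(3+27, 7+19, 16+16, 11+7, 27+3, 13+0) = 32
r[7] = max(3+32, 7+27, 16+19, …, 13+3, 36+0) = 36
Maximum revenue is $36.
Now minimize piece count subject to staying optimal: for each k, pieces[k] = 1 + min over i with p[i]+r[k−i]=r[k] of pieces[k−i].
pieces[4] = 2
pieces[5] = 1
pieces[6] = 2
pieces[7] = 1

1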